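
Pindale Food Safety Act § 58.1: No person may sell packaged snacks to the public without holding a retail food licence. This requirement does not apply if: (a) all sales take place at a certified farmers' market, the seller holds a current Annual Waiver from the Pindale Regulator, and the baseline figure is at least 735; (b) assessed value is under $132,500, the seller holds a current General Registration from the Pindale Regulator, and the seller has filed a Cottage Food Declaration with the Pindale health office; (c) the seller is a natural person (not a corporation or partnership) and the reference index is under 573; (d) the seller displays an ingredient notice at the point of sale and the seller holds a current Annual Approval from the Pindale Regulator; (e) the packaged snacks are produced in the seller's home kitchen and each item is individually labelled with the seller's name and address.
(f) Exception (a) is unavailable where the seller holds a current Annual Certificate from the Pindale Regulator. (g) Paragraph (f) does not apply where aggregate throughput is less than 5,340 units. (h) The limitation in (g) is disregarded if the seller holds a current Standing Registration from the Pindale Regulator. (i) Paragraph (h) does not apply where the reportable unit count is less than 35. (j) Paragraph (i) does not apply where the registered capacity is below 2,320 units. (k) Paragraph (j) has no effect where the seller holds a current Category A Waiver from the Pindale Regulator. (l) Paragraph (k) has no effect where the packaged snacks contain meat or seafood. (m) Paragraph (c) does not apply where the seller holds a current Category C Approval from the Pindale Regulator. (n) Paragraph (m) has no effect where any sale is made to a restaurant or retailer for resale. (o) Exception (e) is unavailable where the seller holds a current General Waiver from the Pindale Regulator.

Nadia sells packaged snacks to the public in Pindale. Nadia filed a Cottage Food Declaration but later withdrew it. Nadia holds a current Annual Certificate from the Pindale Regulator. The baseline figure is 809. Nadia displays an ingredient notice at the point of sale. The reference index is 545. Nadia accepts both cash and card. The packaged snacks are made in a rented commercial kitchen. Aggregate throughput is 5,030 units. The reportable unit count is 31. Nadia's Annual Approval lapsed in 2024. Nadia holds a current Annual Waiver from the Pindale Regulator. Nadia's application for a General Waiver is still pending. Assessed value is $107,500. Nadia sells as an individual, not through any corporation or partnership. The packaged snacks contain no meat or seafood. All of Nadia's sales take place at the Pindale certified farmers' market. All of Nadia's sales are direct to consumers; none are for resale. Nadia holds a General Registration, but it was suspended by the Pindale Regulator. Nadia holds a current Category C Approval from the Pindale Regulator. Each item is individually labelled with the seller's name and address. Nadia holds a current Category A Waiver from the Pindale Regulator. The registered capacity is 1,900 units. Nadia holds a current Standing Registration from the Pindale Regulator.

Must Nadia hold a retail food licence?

Exception (a) is satisfied on its face — all sales are at a certified farmers' market; a current Annual Waiver is held; the baseline figure is 809, meeting the 735 threshold. As to paragraphs (f)–(l): (f) applies (a current Annual Certificate is held), but is itself disapplied by (g): (g) operates against (f): aggregate throughput is 5,030 units, less than the 5,340 units limit. (h) is engaged (a current Standing Registration is held), but yields to (i): (i) is triggered — the reportable unit count is 31, less than the 35 limit. (j) is engaged (the registered capacity is 1,900 units, below the 2,320 units limit), but is set aside by (k): (k) applies — a current Category A Waiver is held. (l), which would lift (k), is not engaged — the packaged snacks contain no meat or seafood. (a) remains available.
Exception (b) does not apply: there is no General Registration in force.
Exception (c): the seller is a natural person; the reference index is 545, under the 573 limit — every condition holds. However, paragraphs (m)–(n) must be considered: (m) operates against (c): a current Category C Approval is held. (n), which would lift (m), does not operate here — no sales are for resale. (c) is therefore removed.
Exception (d) fails — no current Annual Approval is held.
Exception (e) does not apply: the packaged snacks are made in a commercial kitchen, not a home kitchen.

No — exception (a) applies; Nadia is not required to hold a retail food licence.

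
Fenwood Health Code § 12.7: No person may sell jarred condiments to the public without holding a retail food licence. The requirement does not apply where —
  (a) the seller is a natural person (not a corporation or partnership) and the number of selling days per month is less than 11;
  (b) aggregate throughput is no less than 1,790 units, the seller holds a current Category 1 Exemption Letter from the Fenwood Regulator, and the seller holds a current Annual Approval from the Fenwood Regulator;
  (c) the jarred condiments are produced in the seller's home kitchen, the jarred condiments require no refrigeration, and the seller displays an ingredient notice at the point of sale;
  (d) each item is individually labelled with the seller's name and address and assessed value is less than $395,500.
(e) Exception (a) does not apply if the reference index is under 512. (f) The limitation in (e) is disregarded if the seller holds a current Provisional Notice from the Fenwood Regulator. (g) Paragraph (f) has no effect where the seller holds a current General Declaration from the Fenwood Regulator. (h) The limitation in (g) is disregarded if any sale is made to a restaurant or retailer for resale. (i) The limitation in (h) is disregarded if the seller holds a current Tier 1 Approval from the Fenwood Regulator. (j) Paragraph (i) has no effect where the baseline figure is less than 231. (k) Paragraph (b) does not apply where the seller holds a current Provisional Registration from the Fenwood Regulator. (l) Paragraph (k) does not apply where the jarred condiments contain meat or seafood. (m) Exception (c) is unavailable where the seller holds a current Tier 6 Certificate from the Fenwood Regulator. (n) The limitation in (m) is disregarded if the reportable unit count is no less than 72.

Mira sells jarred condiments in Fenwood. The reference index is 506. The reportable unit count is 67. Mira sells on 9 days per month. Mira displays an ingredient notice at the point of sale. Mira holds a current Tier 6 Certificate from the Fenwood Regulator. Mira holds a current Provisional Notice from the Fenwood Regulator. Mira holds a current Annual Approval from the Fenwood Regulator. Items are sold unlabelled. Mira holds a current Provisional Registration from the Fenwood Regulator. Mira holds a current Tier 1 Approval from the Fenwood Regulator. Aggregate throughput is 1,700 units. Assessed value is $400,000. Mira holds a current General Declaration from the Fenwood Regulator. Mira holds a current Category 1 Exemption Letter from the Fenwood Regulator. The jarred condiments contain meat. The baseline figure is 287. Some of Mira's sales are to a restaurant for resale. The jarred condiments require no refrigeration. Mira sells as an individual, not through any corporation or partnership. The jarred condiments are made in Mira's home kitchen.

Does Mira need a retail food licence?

Yes — Mira must hold a retail food licence.

Exception (a): the seller is a natural person; the number of selling days per month is 9, less than the 11 limit — every condition holds. But applying paragraphs (e)–(j): (e) operates against (a): the reference index is 506, under the 512 limit. (f) is triggered (a current Provisional Notice is held), but is itself disapplied by (g): (g) operates against (f): a current General Declaration is held. (h) applies (some sales are to a restaurant for resale), but is itself disapplied by (i): (i) operates against (h): a current Tier 1 Approval is held. (j) is inapplicable (the baseline figure is 287, not less than 231), so (i) stands. So (a) is unavailable.
Exception (b) requires that aggregate throughput is no less than 1,790 units; but aggregate throughput is 1,700 units, short of 1,790 units, so (b) is unavailable.
Exception (c) is satisfied on its face — the jarred condiments are home-kitchen produced; the jarred condiments are shelf-stable; an ingredient notice is displayed. Turning to paragraphs (m)–(n): (m) is triggered — a current Tier 6 Certificate is held. (n), which would lift (m), does not operate here — the reportable unit count is 67, short of 72. (c) is therefore removed.
Exception (d) requires that each item is individually labelled with the seller's name and address; but items are sold unlabelled, so (d) is unavailable.
None of the exceptions is available; § 12.7 applies in full.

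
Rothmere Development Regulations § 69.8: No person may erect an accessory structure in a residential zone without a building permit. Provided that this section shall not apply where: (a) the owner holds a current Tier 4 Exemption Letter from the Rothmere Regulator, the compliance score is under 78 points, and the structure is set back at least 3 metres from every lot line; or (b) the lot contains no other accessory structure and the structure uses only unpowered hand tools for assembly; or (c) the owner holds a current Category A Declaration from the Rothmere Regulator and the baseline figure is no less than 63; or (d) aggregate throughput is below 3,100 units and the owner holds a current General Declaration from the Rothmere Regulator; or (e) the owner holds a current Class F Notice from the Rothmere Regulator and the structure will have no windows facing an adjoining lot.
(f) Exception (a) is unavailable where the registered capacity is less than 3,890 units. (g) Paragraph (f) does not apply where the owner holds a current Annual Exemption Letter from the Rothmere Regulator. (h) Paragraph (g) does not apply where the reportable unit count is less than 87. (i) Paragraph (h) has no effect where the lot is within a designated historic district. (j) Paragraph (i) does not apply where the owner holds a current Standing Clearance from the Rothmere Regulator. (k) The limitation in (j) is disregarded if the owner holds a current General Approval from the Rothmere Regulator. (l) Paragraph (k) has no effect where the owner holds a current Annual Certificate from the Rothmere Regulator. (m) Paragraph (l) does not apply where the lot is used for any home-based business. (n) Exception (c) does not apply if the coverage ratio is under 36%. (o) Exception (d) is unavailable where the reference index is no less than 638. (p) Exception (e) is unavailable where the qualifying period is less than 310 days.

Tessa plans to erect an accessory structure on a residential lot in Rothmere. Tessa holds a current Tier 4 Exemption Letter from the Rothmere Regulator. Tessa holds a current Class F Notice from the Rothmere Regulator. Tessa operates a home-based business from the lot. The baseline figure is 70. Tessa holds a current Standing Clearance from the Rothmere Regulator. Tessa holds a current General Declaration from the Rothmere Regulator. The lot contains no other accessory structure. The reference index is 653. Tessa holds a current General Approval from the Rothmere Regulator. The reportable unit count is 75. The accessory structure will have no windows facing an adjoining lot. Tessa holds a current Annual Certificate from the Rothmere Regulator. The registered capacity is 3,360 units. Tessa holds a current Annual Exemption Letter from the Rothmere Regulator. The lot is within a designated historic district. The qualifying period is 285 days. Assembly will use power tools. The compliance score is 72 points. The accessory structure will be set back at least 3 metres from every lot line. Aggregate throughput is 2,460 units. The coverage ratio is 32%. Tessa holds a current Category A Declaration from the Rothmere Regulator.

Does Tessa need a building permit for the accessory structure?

No — exception (a) applies; Tessa does not need a building permit.

Exception (a): a current Tier 4 Exemption Letter is held; the compliance score is 72 points, under the 78 points limit; the setback is at least 3 m on every side — every condition holds. Under paragraphs (f)–(m): (f) would limit (a) — the registered capacity is 3,360 units, less than the 3,890 units limit — but (g) sets (f) aside: (g) operates against (f): a current Annual Exemption Letter is held. (h) would limit (g) — the reportable unit count is 75, less than the 87 limit — but (i) sets (h) aside: (i) operates — the lot is in a historic district. (j) would limit (i) — a current Standing Clearance is held — but (k) sets (j) aside: (k) operates against (j): a current General Approval is held. (l) would limit (k) — a current Annual Certificate is held — but (m) sets (l) aside: (m) operates against (l): a home-based business operates on the lot. (a) remains available.
Exception (b) requires that the structure uses only unpowered hand tools for assembly; but assembly uses power tools, so (b) is unavailable.
Exception (c)'s conditions are all satisfied: a current Category A Declaration is held; the baseline figure is 70, meeting the 63 threshold. Turning to paragraph (n): (n) is engaged — the coverage ratio is 32%, under the 36% limit. So (c) is unavailable.
Exception (d) is satisfied on its face — aggregate throughput is 2,460 units, below the 3,100 units limit; a current General Declaration is held. But applying paragraph (o): (o) operates against (d): the reference index is 653, meeting the 638 threshold. (d) is therefore removed.
All of (e)'s requirements are met (a current Class F Notice is held; no windows face an adjoining lot). Turning to paragraph (p): (p) operates against (e): the qualifying period is 285 days, less than the 310 days limit. Exception (e) does not apply.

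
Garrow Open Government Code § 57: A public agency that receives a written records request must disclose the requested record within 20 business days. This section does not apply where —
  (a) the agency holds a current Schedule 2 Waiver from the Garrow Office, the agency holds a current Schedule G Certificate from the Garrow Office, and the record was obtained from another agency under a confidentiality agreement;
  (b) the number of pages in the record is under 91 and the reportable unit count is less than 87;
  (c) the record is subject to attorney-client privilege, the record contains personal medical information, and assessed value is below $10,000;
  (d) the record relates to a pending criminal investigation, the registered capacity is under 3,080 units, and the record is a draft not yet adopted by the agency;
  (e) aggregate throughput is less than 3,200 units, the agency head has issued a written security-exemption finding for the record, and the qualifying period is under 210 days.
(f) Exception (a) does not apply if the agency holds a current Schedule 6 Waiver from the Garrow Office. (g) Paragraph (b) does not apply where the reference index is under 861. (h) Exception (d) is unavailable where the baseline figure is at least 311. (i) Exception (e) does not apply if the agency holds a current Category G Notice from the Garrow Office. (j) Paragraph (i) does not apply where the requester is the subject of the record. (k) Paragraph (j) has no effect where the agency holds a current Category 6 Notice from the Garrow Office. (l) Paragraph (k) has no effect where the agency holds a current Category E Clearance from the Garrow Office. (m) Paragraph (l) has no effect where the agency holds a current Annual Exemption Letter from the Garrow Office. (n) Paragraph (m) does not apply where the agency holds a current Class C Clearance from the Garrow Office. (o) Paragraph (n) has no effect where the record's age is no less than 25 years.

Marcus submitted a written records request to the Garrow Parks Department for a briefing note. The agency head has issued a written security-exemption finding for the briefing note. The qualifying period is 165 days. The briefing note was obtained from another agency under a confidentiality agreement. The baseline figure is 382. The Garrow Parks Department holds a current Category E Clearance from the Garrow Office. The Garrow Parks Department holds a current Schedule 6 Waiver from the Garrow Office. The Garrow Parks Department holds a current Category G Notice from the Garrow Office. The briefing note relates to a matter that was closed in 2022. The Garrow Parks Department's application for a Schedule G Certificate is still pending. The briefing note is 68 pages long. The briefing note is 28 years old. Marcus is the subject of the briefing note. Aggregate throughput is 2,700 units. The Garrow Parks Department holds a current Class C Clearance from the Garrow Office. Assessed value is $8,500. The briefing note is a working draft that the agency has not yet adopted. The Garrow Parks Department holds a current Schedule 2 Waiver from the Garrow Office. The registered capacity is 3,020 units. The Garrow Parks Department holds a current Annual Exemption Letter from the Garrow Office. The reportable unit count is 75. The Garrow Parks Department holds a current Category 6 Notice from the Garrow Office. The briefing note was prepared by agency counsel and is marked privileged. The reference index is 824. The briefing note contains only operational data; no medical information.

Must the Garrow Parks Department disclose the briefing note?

Exception (a) does not apply: no current Schedule G Certificate is held.
Exception (b): the number of pages in the record is 68, under the 91 limit; the reportable unit count is 75, less than the 87 limit — every condition holds. But applying paragraph (g): (g) operates — the reference index is 824, under the 861 limit. So (b) is unavailable.
Exception (c) does not apply: the briefing note contains only operational data.
Exception (d) requires that the record relates to a pending criminal investigation; but the briefing note relates to a closed matter, so (d) is unavailable.
All of (e)'s requirements are met (aggregate throughput is 2,700 units, less than the 3,200 units limit; a written security-exemption finding has been issued; the qualifying period is 165 days, under the 210 days limit). But applying paragraphs (i)–(o): (i) is engaged — a current Category G Notice is held. (j) is engaged (Marcus is the subject of the briefing note), but is overridden by (k): (k) operates against (j): a current Category 6 Notice is held. (l) would limit (k) — a current Category E Clearance is held — but (m) sets (l) aside: (m) operates against (l): a current Annual Exemption Letter is held. (n) would limit (m) — a current Class C Clearance is held — but (o) sets (n) aside: (o) operates against (n): the record's age is 28 years, meeting the 25 years threshold. (e) is therefore removed.
No exception displaces § 57.

Yes — the Garrow Parks Department must disclose the briefing note.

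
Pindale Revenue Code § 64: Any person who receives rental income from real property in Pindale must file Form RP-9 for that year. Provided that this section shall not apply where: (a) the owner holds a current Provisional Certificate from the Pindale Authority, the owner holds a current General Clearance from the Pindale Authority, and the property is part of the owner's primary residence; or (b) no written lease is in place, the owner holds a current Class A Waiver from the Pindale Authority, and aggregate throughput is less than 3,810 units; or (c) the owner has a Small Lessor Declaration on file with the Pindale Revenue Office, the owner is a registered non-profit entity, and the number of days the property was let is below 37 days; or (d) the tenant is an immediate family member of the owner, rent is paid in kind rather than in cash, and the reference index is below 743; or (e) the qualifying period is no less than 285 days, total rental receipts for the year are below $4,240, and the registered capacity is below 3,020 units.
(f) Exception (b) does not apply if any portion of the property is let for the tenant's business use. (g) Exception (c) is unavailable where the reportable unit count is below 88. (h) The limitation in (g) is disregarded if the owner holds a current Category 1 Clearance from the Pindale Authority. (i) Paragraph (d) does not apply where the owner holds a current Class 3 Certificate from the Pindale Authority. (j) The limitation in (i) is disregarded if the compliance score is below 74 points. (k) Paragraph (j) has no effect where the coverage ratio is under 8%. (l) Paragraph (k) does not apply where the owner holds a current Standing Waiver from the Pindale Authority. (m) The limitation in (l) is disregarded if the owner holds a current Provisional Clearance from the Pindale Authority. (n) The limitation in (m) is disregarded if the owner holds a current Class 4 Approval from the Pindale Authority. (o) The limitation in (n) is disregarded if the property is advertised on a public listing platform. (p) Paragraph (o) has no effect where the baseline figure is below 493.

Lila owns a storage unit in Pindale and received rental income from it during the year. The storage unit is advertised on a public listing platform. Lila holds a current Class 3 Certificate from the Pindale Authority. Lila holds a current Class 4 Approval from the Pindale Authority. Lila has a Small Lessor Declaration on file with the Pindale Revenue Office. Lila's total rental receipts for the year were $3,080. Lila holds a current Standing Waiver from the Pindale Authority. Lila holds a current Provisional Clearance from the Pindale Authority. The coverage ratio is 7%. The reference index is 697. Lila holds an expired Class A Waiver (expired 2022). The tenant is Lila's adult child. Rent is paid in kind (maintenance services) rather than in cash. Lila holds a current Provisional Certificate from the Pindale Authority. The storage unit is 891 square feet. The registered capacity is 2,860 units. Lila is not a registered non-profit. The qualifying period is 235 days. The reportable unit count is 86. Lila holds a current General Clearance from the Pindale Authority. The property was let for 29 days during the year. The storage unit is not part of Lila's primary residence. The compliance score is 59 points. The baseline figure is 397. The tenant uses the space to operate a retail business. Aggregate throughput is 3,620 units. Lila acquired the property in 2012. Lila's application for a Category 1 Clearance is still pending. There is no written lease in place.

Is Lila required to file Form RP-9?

No — exception (d) applies; Lila is not required to file Form RP-9.

Exception (a) requires that the property is part of the owner's primary residence; but the storage unit is not part of the primary residence, so (a) is unavailable.
Exception (b) requires that the owner holds a current Class A Waiver from the Pindale Authority; but there is no Class A Waiver in force, so (b) is unavailable.
Exception (c) requires that the owner is a registered non-profit entity; but Lila is not a registered non-profit, so (c) is unavailable.
Exception (d)'s conditions are all satisfied: the tenant is an immediate family member; rent is paid in kind; the reference index is 697, below the 743 limit. As to paragraphs (i)–(p): (i) is triggered (a current Class 3 Certificate is held), but is set aside by (j): (j) operates against (i): the compliance score is 59 points, below the 74 points limit. (k) would limit (j) — the coverage ratio is 7%, under the 8% limit — but (l) sets (k) aside: (l) applies — a current Standing Waiver is held. (m) applies (a current Provisional Clearance is held), but is displaced by (n): (n) operates against (m): a current Class 4 Approval is held. (o) would limit (n) — the property is publicly advertised — but (p) sets (o) aside: (p) applies — the baseline figure is 397, below the 493 limit. So (d) applies.
Exception (e) does not apply: the qualifying period is 235 days, short of 285 days.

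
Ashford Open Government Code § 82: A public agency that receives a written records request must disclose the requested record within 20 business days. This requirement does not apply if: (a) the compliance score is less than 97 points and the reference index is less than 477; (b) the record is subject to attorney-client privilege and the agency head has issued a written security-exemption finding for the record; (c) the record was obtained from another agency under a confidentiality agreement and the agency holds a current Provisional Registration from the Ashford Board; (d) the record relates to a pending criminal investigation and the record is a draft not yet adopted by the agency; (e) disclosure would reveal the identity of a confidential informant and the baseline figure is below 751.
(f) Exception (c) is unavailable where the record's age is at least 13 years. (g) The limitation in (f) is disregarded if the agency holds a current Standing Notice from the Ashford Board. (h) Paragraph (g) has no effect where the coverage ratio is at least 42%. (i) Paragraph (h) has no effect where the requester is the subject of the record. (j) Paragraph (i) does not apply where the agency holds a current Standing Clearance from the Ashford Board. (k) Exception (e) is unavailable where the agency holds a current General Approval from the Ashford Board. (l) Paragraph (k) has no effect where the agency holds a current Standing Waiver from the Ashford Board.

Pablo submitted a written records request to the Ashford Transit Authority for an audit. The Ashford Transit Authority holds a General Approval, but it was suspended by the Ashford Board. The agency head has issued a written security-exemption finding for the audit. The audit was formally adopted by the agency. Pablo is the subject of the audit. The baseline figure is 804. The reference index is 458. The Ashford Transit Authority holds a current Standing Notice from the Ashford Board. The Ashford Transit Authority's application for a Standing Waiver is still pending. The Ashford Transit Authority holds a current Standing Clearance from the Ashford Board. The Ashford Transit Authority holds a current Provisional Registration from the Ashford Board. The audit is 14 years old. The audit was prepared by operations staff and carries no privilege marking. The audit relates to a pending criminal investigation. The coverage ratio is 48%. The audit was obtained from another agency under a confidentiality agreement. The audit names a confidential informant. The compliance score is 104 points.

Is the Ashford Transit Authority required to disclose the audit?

Yes — the Ashford Transit Authority must disclose the audit.

Exception (a) fails — the compliance score is 104 points, not less than 97 points.
Exception (b) fails — the audit carries no privilege marking.
All of (c)'s requirements are met (the audit was obtained under a confidentiality agreement; a current Provisional Registration is held). Turning to paragraphs (f)–(j): (f) operates against (c): the record's age is 14 years, meeting the 13 years threshold. (g) would limit (f) — a current Standing Notice is held — but (h) sets (g) aside: (h) operates against (g): the coverage ratio is 48%, meeting the 42% threshold. (i) would limit (h) — Pablo is the subject of the audit — but (j) sets (i) aside: (j) applies — a current Standing Clearance is held. (c) is therefore removed.
Exception (d) requires that the record is a draft not yet adopted by the agency; but the audit has been formally adopted, so (d) is unavailable.
Exception (e) requires that the baseline figure is below 751; but the baseline figure is 804, not below 751, so (e) is unavailable.
No exception is made out. the Ashford Transit Authority falls within the general rule.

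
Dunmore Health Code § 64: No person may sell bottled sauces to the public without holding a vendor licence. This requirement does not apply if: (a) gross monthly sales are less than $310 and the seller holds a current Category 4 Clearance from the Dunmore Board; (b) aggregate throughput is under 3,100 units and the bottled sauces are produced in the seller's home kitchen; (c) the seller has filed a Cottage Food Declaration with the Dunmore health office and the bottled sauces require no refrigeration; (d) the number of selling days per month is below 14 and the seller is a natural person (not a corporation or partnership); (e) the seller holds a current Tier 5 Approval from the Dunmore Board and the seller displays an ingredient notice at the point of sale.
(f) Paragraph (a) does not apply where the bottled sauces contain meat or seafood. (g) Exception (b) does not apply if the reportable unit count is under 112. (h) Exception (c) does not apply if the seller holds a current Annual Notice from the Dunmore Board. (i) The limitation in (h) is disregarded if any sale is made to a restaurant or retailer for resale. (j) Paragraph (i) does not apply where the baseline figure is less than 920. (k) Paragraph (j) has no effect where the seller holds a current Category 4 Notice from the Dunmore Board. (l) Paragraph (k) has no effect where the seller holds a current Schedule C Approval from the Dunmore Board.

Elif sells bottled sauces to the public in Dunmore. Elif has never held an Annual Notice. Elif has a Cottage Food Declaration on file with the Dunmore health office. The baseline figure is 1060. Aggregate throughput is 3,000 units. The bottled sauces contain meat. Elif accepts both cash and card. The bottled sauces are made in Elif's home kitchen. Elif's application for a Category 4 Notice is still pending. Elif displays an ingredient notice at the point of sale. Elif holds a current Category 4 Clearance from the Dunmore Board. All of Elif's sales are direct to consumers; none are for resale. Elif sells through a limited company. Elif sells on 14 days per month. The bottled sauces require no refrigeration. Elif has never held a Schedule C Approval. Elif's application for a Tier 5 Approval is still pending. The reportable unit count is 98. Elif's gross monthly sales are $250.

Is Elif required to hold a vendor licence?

No — exception (c) applies; Elif is not required to hold a vendor licence.

All of (a)'s requirements are met (gross monthly sales are $250, less than the $310 limit; a current Category 4 Clearance is held). But applying paragraph (f): (f) operates against (a): the bottled sauces contain meat. (a) is therefore removed.
All of (b)'s requirements are met (aggregate throughput is 3,000 units, under the 3,100 units limit; the bottled sauces are home-kitchen produced). However, paragraph (g) must be considered: (g) operates against (b): the reportable unit count is 98, under the 112 limit. (b) is therefore removed.
Exception (c)'s conditions are all satisfied: a Cottage Food Declaration is on file; the bottled sauces are shelf-stable. Applying paragraphs (h)–(l): (h) is not triggered — no current Annual Notice is held. (c) remains available.
Exception (d) fails — the number of selling days per month is 14, not below 14.
Exception (e) requires that the seller holds a current Tier 5 Approval from the Dunmore Board; but no current Tier 5 Approval is held, so (e) is unavailable.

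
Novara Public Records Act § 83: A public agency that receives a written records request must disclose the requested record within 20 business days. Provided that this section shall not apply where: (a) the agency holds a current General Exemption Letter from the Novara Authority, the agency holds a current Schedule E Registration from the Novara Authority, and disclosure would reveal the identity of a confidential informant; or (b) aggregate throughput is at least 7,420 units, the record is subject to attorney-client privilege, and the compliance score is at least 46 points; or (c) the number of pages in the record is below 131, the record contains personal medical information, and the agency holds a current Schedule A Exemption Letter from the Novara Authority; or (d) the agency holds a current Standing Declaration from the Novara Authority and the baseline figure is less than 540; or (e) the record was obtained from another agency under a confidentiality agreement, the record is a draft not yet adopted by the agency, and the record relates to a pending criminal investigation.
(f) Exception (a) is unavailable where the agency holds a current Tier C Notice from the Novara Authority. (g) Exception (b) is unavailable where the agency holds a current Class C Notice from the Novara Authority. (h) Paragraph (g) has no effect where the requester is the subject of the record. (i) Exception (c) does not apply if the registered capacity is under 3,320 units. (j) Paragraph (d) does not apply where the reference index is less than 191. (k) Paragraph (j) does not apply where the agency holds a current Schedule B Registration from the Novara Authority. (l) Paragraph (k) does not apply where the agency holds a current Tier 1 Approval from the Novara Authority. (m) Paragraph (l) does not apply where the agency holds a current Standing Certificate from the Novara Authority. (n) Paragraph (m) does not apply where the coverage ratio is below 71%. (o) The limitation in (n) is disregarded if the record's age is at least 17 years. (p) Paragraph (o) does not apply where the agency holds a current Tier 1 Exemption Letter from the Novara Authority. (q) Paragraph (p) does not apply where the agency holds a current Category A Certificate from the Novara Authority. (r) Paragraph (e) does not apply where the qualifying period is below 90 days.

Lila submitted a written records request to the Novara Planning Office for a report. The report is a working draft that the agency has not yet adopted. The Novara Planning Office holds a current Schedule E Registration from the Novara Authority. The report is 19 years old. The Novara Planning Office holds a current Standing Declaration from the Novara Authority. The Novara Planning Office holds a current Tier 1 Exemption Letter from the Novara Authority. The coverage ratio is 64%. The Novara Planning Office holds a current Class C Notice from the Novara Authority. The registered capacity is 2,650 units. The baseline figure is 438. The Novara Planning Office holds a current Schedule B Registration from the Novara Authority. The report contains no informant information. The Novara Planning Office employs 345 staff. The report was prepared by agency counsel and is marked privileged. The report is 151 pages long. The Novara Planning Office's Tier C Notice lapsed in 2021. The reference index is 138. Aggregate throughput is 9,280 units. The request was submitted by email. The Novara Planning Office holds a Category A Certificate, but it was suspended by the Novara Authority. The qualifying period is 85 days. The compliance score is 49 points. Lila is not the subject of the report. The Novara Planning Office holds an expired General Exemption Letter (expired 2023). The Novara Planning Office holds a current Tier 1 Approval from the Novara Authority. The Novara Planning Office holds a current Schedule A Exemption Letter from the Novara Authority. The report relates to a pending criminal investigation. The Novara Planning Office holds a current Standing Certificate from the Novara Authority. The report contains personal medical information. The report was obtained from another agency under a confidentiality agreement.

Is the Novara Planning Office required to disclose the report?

Exception (a) fails — the General Exemption Letter is not current.
Exception (b) is satisfied on its face — aggregate throughput is 9,280 units, meeting the 7,420 units threshold; the report is privileged; the compliance score is 49 points, meeting the 46 points threshold. But: (g) operates against (b): a current Class C Notice is held. (h) is inapplicable (Lila is not the subject of the report), so (g) stands. Exception (b) does not apply.
Exception (c) requires that the number of pages in the record is below 131; but the number of pages in the record is 151, not below 131, so (c) is unavailable.
All of (d)'s requirements are met (a current Standing Declaration is held; the baseline figure is 438, less than the 540 limit). But: (j) operates against (d): the reference index is 138, less than the 191 limit. (k) operates (a current Schedule B Registration is held), but is itself disapplied by (l): (l) operates against (k): a current Tier 1 Approval is held. (m) operates (a current Standing Certificate is held), but is set aside by (n): (n) is engaged — the coverage ratio is 64%, below the 71% limit. (o) applies (the record's age is 19 years, meeting the 17 years threshold), but is set aside by (p): (p) applies — a current Tier 1 Exemption Letter is held. (q) is inapplicable (the Category A Certificate is not current), so (p) stands. Exception (d) does not apply.
All of (e)'s requirements are met (the report was obtained under a confidentiality agreement; the report is an unadopted draft; the report relates to a pending investigation). However, paragraph (r) must be considered: (r) applies — the qualifying period is 85 days, below the 90 days limit. Exception (e) does not apply.
None of the exceptions is available; § 83 applies in full.

Yes — the Novara Planning Office must disclose the report.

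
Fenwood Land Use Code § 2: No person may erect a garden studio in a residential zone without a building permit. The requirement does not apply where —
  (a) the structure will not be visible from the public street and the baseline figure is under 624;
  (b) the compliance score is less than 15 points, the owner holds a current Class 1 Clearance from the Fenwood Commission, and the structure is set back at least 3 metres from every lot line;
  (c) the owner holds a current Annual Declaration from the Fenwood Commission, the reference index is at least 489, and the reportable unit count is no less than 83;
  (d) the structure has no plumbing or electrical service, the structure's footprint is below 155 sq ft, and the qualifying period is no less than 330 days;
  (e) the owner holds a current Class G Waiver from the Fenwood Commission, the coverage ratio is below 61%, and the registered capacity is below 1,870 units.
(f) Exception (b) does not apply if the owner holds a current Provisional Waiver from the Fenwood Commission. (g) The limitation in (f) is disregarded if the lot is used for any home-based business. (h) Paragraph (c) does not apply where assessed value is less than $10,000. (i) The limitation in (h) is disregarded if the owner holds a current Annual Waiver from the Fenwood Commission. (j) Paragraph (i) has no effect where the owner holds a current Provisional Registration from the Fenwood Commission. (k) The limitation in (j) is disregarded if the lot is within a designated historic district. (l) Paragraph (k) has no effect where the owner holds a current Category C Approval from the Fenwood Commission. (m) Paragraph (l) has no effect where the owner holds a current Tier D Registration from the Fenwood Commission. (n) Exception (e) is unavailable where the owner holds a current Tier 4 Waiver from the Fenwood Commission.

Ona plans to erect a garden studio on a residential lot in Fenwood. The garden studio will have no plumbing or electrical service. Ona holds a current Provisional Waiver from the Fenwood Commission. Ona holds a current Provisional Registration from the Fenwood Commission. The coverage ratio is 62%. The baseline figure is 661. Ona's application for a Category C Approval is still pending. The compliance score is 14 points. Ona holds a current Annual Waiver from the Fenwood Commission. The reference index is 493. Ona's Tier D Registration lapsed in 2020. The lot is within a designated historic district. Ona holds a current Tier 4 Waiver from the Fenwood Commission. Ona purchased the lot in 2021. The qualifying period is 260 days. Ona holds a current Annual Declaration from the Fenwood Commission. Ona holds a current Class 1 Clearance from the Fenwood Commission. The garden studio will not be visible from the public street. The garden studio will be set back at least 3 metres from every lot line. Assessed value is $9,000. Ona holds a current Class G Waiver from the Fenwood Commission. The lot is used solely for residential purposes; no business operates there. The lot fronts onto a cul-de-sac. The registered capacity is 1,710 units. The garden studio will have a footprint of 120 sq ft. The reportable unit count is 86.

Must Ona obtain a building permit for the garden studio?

Exception (a) fails — the baseline figure is 661, not under 624.
Exception (b): the compliance score is 14 points, less than the 15 points limit; a current Class 1 Clearance is held; the setback is at least 3 m on every side — every condition holds. Turning to paragraphs (f)–(g): (f) is engaged — a current Provisional Waiver is held. (g) is not engaged (the lot is solely residential), so (f) stands. (b) is therefore removed.
Exception (c): a current Annual Declaration is held; the reference index is 493, meeting the 489 threshold; the reportable unit count is 86, meeting the 83 threshold — every condition holds. Applying paragraphs (h)–(m): (h) is triggered (assessed value is $9,000, less than the $10,000 limit), but is itself disapplied by (i): (i) operates against (h): a current Annual Waiver is held. (j) would limit (i) — a current Provisional Registration is held — but (k) sets (j) aside: (k) operates against (j): the lot is in a historic district. (l) is not triggered (no current Category C Approval is held), so (k) stands. Exception (c) stands.
Exception (d) does not apply: the qualifying period is 260 days, short of 330 days.
Exception (e) fails — the coverage ratio is 62%, not below 61%.

No — exception (c) applies; Ona does not need a building permit.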